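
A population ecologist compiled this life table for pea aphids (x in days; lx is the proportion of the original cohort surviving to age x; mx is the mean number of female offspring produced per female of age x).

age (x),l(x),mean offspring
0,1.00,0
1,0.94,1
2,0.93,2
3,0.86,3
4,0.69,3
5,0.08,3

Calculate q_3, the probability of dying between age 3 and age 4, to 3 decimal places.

q_3 = (l_3 − l_4) / l_3 = (0.86 − 0.69) / 0.86
     = 0.17 / 0.86 = 0.197674… → 0.198

0.198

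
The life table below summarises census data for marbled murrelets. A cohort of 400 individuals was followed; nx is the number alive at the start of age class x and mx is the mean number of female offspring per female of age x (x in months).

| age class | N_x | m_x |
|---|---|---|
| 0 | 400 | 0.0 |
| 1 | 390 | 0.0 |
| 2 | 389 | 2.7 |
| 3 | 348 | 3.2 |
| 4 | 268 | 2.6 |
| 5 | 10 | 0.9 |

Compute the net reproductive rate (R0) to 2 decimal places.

7.17

lx = nx/n0 = nx/400: 1, 0.975, 0.9725, 0.87, 0.67, 0.025
lx·mx by age: 0, 0, 2.62575, 2.784, 1.742, 0.0225
R0 = Σ lx·mx = 7.17425 → 7.17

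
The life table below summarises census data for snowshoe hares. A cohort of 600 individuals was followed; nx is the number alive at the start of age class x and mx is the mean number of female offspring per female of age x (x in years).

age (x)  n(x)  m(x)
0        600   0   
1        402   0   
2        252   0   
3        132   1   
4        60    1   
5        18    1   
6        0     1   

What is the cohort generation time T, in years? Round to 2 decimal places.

lx = nx/n0 = nx/600: 1, 0.67, 0.42, 0.22, 0.1, 0.03, 0
lx·mx: 0, 0, 0, 0.22, 0.1, 0.03, 0 → R0 = 0.35
x·lx·mx: 0, 0, 0, 0.66, 0.4, 0.15, 0 → Σ = 1.21
T = 1.21 / 0.35 = 3.457143… → 3.46

3.46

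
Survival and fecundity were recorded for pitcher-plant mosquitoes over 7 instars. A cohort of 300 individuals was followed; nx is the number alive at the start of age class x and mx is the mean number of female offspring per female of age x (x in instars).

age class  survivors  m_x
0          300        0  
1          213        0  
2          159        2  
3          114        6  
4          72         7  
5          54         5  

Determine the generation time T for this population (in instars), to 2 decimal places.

lx = nx/n0 = nx/300: 1, 0.71, 0.53, 0.38, 0.24, 0.18
lx·mx: 0, 0, 1.06, 2.28, 1.68, 0.9 → R0 = 5.92
x·lx·mx: 0, 0, 2.12, 6.84, 6.72, 4.5 → Σ = 20.18
T = 20.18 / 5.92 = 3.408784… → 3.41

3.41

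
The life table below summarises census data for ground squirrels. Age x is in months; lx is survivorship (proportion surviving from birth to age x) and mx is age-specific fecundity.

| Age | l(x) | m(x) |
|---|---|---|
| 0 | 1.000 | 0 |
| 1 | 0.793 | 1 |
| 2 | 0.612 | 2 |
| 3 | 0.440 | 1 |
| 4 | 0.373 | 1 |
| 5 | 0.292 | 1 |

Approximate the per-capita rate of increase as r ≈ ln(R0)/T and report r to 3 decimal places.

R0 = Σ lx·mx = 0 + 0.793 + 1.224 + 0.44 + 0.373 + 0.292 = 3.122
Σ x·lx·mx = 7.513; T = 7.513/3.122 = 2.40647…
r ≈ ln(R0)/T = ln(3.122)/2.40647… = 0.47309… → 0.473

0.473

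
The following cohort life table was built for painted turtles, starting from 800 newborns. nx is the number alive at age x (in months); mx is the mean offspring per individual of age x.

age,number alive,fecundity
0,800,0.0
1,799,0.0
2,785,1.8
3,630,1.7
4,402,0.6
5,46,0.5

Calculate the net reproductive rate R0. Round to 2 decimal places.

3.44

lx = nx/n0 = nx/800: 1, 0.99875, 0.98125, 0.7875, 0.5025, 0.0575
lx·mx by age: 0, 0, 1.76625, 1.33875, 0.3015, 0.02875
R0 = Σ lx·mx = 3.43525 → 3.44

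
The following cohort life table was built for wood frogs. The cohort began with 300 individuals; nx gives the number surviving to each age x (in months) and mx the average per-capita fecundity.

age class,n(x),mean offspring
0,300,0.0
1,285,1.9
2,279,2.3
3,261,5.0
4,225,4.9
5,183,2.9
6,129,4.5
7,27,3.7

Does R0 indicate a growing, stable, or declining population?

lx = nx/n0 = nx/300: 1, 0.95, 0.93, 0.87, 0.75, 0.61, 0.43, 0.09
R0 = Σ lx·mx = 0 + 1.805 + 2.139 + 4.35 + 3.675 + 1.769 + 1.935 + 0.333 = 16.006
R0 > 1, so the population is growing.

growing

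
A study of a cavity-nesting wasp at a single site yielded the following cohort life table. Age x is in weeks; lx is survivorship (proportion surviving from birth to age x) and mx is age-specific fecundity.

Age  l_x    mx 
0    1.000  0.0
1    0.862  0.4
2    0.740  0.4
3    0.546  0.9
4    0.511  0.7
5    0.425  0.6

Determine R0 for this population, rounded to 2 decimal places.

1.74

lx·mx by age: 0, 0.3448, 0.296, 0.4914, 0.3577, 0.255
R0 = Σ lx·mx = 1.7449 → 1.74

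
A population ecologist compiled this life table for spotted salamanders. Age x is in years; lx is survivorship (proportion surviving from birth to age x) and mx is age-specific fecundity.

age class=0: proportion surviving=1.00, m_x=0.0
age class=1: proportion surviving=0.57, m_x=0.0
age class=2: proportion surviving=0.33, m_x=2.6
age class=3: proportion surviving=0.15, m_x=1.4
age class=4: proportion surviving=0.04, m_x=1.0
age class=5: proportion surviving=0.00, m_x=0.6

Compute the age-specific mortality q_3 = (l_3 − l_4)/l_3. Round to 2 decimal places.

q_3 = (l_3 − l_4) / l_3 = (0.15 − 0.04) / 0.15
     = 0.11 / 0.15 = 0.733333… → 0.73

0.73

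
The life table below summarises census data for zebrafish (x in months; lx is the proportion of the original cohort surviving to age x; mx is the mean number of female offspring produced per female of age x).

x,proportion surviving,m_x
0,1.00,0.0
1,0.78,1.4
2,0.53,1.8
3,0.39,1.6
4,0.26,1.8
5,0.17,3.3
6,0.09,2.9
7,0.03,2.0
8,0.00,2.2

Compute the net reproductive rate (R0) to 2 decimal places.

4.02

lx·mx by age: 0, 1.092, 0.954, 0.624, 0.468, 0.561, 0.261, 0.06, 0
R0 = Σ lx·mx = 4.02 → 4.02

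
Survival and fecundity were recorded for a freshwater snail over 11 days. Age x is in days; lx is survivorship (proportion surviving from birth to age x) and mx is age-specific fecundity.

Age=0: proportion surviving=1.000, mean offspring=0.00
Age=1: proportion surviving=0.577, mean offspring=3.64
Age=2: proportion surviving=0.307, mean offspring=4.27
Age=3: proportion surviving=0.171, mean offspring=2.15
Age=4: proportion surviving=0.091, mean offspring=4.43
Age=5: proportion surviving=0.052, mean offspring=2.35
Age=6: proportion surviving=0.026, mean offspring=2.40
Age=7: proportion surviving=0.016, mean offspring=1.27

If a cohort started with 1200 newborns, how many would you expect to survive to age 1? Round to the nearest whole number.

692

Expected survivors = N0 · l_1 = 1200 × 0.577 = 692.4 → 692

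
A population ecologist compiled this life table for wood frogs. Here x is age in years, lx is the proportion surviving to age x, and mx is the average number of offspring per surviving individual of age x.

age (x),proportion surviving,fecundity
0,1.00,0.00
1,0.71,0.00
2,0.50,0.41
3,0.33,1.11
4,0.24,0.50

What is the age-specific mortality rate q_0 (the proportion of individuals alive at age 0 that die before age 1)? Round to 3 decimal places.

q_0 = (l_0 − l_1) / l_0 = (1 − 0.71) / 1
     = 0.29 / 1 = 0.29 → 0.290

0.290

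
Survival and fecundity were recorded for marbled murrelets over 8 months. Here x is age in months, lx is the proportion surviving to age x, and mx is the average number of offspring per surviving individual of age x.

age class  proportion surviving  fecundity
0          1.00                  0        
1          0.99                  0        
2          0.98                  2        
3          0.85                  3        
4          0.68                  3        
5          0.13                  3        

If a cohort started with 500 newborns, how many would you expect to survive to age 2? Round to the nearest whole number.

Expected survivors = N0 · l_2 = 500 × 0.98 = 490 → 490

490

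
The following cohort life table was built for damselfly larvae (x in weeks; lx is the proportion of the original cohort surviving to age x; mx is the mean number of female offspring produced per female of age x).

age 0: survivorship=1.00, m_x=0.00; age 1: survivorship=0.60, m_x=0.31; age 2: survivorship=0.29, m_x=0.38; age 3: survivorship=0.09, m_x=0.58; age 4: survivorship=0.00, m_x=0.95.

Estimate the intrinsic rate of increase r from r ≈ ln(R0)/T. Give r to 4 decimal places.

-0.6525

R0 = Σ lx·mx = 0 + 0.186 + 0.1102 + 0.0522 + 0 = 0.3484
Σ x·lx·mx = 0.563; T = 0.563/0.3484 = 1.61596…
r ≈ ln(R0)/T = ln(0.3484)/1.61596… = -0.652494… → -0.6525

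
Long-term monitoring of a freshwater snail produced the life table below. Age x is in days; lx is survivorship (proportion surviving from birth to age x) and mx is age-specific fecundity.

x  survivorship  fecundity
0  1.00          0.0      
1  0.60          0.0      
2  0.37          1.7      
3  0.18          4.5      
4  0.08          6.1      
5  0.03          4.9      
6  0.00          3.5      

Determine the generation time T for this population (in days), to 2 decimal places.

lx·mx: 0, 0, 0.629, 0.81, 0.488, 0.147, 0 → R0 = 2.074
x·lx·mx: 0, 0, 1.258, 2.43, 1.952, 0.735, 0 → Σ = 6.375
T = 6.375 / 2.074 = 3.07377… → 3.07

3.07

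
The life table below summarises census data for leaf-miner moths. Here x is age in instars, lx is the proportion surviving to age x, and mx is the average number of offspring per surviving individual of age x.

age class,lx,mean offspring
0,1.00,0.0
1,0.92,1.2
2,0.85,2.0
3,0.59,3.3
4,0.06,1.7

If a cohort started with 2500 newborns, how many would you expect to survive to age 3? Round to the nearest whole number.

Expected survivors = N0 · l_3 = 2500 × 0.59 = 1475 → 1475

1475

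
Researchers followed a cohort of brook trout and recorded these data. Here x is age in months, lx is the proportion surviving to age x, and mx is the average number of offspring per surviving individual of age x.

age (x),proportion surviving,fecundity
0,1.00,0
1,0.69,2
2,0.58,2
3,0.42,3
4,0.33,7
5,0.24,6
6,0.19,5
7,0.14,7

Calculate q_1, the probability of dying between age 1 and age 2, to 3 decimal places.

0.159

q_1 = (l_1 − l_2) / l_1 = (0.69 − 0.58) / 0.69
     = 0.11 / 0.69 = 0.15942… → 0.159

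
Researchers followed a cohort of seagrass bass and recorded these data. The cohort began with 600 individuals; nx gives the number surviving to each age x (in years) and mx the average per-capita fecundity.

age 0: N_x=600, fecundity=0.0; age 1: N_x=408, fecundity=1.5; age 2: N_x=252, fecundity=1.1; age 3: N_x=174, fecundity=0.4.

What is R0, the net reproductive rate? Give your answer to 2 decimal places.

lx = nx/n0 = nx/600: 1, 0.68, 0.42, 0.29
lx·mx by age: 0, 1.02, 0.462, 0.116
R0 = Σ lx·mx = 1.598 → 1.60

1.60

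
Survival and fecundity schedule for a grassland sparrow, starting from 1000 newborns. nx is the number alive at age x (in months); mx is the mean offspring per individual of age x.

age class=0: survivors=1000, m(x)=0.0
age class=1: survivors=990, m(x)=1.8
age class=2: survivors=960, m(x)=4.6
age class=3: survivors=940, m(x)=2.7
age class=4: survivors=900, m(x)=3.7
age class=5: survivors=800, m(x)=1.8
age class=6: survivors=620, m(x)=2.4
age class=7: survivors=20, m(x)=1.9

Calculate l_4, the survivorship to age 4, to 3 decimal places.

l_4 = n_4/n_0 = 900/1000 = 0.9 → 0.900

0.900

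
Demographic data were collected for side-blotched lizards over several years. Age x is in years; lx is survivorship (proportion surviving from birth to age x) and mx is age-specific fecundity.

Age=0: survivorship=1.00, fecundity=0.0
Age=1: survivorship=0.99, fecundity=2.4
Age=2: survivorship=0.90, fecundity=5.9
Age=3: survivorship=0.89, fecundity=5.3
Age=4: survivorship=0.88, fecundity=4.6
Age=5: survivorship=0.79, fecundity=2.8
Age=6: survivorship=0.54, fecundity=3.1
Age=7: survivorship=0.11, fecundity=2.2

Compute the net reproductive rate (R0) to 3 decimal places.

20.579

lx·mx by age: 0, 2.376, 5.31, 4.717, 4.048, 2.212, 1.674, 0.242
R0 = Σ lx·mx = 20.579 → 20.579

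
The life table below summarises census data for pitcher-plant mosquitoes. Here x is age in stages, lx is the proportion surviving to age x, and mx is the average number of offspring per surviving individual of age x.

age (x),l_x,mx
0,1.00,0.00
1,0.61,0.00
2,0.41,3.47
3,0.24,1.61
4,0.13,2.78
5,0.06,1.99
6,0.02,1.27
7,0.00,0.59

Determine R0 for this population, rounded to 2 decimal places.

lx·mx by age: 0, 0, 1.4227, 0.3864, 0.3614, 0.1194, 0.0254, 0
R0 = Σ lx·mx = 2.3153 → 2.32

2.32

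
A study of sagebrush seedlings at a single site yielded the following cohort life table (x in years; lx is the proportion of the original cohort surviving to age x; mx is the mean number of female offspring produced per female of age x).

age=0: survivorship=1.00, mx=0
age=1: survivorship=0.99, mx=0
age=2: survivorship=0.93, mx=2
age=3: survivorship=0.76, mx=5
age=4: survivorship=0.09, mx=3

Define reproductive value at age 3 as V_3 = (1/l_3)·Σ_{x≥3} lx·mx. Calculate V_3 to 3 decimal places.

lx·mx for x ≥ 3: 3.8, 0.27 → sum = 4.07
V_3 = 4.07 / l_3 = 4.07 / 0.76 = 5.355263… → 5.355

5.355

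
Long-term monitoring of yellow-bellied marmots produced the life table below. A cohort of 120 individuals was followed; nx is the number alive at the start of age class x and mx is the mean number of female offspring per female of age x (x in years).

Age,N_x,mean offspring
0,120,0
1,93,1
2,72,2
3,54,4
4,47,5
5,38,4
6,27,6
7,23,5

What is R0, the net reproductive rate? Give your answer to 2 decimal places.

9.31

lx = nx/n0 = nx/120: 1, 0.775, 0.6, 0.45, 0.39167…, 0.31667…, 0.225, 0.19167…
lx·mx by age: 0, 0.775, 1.2, 1.8, 1.958333…, 1.266667…, 1.35, 0.958333…
R0 = Σ lx·mx = 9.308333… → 9.31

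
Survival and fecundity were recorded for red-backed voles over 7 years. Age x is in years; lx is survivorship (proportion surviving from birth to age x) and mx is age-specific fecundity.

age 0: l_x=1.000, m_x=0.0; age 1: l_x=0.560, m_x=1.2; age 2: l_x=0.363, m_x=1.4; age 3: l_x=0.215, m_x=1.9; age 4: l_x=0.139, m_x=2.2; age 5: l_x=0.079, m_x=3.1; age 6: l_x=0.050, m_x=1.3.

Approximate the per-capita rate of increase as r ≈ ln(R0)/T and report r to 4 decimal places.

R0 = Σ lx·mx = 0 + 0.672 + 0.5082 + 0.4085 + 0.3058 + 0.2449 + 0.065 = 2.2044
Σ x·lx·mx = 5.7516; T = 5.7516/2.2044 = 2.60915…
r ≈ ln(R0)/T = ln(2.2044)/2.60915… = 0.302956… → 0.3030

0.3030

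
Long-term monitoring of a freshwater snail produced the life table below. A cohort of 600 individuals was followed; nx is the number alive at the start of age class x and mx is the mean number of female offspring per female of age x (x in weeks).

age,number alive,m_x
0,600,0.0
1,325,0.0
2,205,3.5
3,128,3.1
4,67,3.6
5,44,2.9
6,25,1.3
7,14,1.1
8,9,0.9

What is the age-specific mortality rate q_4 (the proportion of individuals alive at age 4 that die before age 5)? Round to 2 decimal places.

lx = nx/n0 = nx/600: 1, 0.54167…, 0.34167…, 0.21333…, 0.11167…, 0.07333…, 0.04167…, 0.02333…, 0.015
q_4 = (l_4 − l_5) / l_4 = (0.111667… − 0.073333…) / 0.111667…
     = 0.038333… / 0.111667… = 0.343284… → 0.34

0.34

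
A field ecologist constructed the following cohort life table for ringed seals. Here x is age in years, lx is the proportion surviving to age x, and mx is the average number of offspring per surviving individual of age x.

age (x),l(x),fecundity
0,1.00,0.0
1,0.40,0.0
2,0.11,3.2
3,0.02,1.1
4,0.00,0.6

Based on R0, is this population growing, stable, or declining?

declining

R0 = Σ lx·mx = 0 + 0 + 0.352 + 0.022 + 0 = 0.374
R0 < 1, so the population is declining.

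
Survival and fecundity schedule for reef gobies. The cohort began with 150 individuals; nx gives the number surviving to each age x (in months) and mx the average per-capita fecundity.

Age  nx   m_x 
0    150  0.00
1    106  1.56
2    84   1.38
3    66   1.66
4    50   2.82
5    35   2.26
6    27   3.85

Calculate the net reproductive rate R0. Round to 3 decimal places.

lx = nx/n0 = nx/150: 1, 0.70667…, 0.56, 0.44, 0.33333…, 0.23333…, 0.18
lx·mx by age: 0, 1.1024…, 0.7728, 0.7304, 0.94…, 0.527333…, 0.693
R0 = Σ lx·mx = 4.765933… → 4.766

4.766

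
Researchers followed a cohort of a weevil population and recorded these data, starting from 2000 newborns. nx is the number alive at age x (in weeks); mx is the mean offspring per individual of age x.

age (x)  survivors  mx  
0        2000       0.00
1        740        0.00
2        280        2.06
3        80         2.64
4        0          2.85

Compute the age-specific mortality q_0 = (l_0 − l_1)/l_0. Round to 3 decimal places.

lx = nx/n0 = nx/2000: 1, 0.37, 0.14, 0.04, 0
q_0 = (l_0 − l_1) / l_0 = (1 − 0.37) / 1
     = 0.63 / 1 = 0.63 → 0.630

0.630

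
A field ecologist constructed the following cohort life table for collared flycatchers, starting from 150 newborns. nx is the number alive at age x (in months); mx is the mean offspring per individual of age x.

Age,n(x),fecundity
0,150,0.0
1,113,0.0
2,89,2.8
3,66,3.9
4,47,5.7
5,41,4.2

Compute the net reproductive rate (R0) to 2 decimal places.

6.31

lx = nx/n0 = nx/150: 1, 0.75333…, 0.59333…, 0.44, 0.31333…, 0.27333…
lx·mx by age: 0, 0, 1.661333…, 1.716, 1.786…, 1.148…
R0 = Σ lx·mx = 6.311333… → 6.31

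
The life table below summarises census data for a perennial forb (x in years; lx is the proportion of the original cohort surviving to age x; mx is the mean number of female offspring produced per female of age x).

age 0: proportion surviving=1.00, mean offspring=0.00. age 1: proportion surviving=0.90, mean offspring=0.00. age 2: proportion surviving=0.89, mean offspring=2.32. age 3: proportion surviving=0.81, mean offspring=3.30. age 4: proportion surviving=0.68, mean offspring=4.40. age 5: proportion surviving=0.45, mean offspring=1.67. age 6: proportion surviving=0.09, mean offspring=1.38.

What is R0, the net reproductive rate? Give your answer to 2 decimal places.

lx·mx by age: 0, 0, 2.0648, 2.673, 2.992, 0.7515, 0.1242
R0 = Σ lx·mx = 8.6055 → 8.61

8.61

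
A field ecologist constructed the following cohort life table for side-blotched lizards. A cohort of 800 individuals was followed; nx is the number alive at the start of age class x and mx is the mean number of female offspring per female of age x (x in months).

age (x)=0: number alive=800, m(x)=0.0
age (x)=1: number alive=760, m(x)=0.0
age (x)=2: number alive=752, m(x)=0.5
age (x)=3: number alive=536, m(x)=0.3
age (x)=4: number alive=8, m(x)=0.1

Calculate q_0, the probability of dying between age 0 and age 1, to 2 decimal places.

0.05

lx = nx/n0 = nx/800: 1, 0.95, 0.94, 0.67, 0.01
q_0 = (l_0 − l_1) / l_0 = (1 − 0.95) / 1
     = 0.05 / 1 = 0.05 → 0.05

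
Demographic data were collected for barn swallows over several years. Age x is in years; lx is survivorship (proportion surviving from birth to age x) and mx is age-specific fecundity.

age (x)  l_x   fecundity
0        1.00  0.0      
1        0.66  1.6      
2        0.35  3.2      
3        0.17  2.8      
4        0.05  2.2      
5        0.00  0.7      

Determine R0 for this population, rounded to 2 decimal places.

2.76

lx·mx by age: 0, 1.056, 1.12, 0.476, 0.11, 0
R0 = Σ lx·mx = 2.762 → 2.76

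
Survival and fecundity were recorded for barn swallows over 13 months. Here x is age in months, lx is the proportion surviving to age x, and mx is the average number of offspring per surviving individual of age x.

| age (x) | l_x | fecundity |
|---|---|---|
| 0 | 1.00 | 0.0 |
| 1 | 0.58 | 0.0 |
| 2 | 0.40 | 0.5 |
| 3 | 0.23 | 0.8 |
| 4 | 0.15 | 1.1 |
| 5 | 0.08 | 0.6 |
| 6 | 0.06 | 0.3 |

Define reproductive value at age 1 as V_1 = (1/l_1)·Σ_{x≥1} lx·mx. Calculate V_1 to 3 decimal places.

1.060

lx·mx for x ≥ 1: 0, 0.2, 0.184, 0.165, 0.048, 0.018 → sum = 0.615
V_1 = 0.615 / l_1 = 0.615 / 0.58 = 1.060345… → 1.060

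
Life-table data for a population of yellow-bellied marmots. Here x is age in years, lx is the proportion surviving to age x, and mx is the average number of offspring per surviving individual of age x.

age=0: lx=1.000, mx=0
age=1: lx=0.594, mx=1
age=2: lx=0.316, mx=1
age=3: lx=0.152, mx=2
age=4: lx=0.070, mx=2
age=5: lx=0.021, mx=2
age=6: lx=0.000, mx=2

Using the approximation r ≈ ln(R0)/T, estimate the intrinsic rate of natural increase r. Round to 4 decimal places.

R0 = Σ lx·mx = 0 + 0.594 + 0.316 + 0.304 + 0.14 + 0.042 + 0 = 1.396
Σ x·lx·mx = 2.908; T = 2.908/1.396 = 2.08309…
r ≈ ln(R0)/T = ln(1.396)/2.08309… = 0.160152… → 0.1602

0.1602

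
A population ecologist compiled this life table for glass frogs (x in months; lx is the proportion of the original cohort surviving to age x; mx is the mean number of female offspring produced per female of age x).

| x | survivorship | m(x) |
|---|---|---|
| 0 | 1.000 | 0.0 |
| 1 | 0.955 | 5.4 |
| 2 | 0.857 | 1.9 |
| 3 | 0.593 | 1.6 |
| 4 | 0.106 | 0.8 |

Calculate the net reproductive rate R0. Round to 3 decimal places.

7.819

lx·mx by age: 0, 5.157, 1.6283, 0.9488, 0.0848
R0 = Σ lx·mx = 7.8189 → 7.819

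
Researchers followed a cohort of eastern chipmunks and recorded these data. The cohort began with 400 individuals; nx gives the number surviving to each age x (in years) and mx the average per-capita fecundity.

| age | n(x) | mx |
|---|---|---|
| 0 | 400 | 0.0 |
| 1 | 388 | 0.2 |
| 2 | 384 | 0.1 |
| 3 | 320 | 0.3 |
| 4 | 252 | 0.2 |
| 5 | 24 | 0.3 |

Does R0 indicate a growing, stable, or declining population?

lx = nx/n0 = nx/400: 1, 0.97, 0.96, 0.8, 0.63, 0.06
R0 = Σ lx·mx = 0 + 0.194 + 0.096 + 0.24 + 0.126 + 0.018 = 0.674
R0 < 1, so the population is declining.

declining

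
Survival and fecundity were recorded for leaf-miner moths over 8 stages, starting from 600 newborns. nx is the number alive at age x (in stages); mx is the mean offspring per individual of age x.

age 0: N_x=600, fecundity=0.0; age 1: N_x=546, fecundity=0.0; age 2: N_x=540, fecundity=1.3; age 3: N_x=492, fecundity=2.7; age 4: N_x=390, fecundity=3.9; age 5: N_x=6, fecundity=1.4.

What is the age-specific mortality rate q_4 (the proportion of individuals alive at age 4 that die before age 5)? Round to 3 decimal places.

lx = nx/n0 = nx/600: 1, 0.91, 0.9, 0.82, 0.65, 0.01
q_4 = (l_4 − l_5) / l_4 = (0.65 − 0.01) / 0.65
     = 0.64 / 0.65 = 0.984615… → 0.985

0.985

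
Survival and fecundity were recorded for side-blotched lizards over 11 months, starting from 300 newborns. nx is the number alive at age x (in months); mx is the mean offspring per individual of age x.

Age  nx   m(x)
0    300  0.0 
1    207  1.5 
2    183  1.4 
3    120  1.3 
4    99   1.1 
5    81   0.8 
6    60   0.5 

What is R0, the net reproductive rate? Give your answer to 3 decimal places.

lx = nx/n0 = nx/300: 1, 0.69, 0.61, 0.4, 0.33, 0.27, 0.2
lx·mx by age: 0, 1.035, 0.854, 0.52, 0.363, 0.216, 0.1
R0 = Σ lx·mx = 3.088 → 3.088

3.088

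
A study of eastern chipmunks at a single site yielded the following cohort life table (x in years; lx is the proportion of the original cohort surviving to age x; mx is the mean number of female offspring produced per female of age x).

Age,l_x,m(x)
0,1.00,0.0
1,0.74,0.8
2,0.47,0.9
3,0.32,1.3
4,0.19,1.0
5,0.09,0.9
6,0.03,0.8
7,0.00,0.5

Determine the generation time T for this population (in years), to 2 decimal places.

2.31

lx·mx: 0, 0.592, 0.423, 0.416, 0.19, 0.081, 0.024, 0 → R0 = 1.726
x·lx·mx: 0, 0.592, 0.846, 1.248, 0.76, 0.405, 0.144, 0 → Σ = 3.995
T = 3.995 / 1.726 = 2.3146… → 2.31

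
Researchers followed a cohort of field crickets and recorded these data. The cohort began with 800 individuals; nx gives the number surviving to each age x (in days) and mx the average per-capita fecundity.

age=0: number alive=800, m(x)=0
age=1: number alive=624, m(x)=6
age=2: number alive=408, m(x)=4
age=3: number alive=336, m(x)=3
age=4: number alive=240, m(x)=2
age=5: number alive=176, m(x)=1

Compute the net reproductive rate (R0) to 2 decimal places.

8.80

lx = nx/n0 = nx/800: 1, 0.78, 0.51, 0.42, 0.3, 0.22
lx·mx by age: 0, 4.68, 2.04, 1.26, 0.6, 0.22
R0 = Σ lx·mx = 8.8 → 8.80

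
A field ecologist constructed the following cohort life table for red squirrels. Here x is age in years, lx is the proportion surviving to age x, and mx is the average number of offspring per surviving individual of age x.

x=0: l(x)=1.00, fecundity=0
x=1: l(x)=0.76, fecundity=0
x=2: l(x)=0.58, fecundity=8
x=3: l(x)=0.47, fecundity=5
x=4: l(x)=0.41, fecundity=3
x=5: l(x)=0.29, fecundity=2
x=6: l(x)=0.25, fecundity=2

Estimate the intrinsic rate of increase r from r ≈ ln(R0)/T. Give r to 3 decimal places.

0.764

R0 = Σ lx·mx = 0 + 0 + 4.64 + 2.35 + 1.23 + 0.58 + 0.5 = 9.3
Σ x·lx·mx = 27.15; T = 27.15/9.3 = 2.91935…
r ≈ ln(R0)/T = ln(9.3)/2.91935… = 0.76387… → 0.764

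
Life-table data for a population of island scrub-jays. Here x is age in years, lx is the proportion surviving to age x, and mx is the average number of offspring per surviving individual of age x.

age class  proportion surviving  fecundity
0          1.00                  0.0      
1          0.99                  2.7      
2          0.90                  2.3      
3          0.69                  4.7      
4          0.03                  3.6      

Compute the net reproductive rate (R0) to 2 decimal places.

8.09

lx·mx by age: 0, 2.673, 2.07, 3.243, 0.108
R0 = Σ lx·mx = 8.094 → 8.09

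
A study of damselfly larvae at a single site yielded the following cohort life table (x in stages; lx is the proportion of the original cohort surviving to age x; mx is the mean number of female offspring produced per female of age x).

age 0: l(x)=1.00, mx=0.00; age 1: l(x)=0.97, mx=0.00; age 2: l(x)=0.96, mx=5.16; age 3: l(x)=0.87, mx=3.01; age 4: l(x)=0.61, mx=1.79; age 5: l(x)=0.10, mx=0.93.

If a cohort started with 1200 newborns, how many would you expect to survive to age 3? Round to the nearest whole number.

1044

Expected survivors = N0 · l_3 = 1200 × 0.87 = 1044 → 1044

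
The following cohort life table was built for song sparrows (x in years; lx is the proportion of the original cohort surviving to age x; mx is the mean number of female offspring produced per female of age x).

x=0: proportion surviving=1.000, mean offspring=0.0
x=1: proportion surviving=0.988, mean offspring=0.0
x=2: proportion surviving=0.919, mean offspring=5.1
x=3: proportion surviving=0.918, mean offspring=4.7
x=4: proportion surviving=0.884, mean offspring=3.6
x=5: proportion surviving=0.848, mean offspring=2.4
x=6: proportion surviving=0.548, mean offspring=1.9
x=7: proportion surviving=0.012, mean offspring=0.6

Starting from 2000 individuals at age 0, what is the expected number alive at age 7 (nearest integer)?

24

Expected survivors = N0 · l_7 = 2000 × 0.012 = 24 → 24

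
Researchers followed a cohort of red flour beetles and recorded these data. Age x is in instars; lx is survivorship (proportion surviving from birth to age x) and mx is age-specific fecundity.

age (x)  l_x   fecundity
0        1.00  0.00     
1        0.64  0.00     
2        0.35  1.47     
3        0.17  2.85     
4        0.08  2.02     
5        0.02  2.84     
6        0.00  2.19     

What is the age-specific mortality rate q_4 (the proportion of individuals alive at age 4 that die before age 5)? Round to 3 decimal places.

q_4 = (l_4 − l_5) / l_4 = (0.08 − 0.02) / 0.08
     = 0.06 / 0.08 = 0.75 → 0.750

0.750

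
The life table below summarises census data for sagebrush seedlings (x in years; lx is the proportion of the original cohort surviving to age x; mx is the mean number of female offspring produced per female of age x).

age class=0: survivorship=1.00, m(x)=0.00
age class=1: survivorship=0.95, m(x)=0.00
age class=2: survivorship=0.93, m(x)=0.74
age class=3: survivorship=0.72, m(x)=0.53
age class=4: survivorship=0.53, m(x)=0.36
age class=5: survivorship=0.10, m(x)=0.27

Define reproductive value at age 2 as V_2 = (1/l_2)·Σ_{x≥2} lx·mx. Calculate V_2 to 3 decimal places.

lx·mx for x ≥ 2: 0.6882, 0.3816, 0.1908, 0.027 → sum = 1.2876
V_2 = 1.2876 / l_2 = 1.2876 / 0.93 = 1.384516… → 1.385

1.385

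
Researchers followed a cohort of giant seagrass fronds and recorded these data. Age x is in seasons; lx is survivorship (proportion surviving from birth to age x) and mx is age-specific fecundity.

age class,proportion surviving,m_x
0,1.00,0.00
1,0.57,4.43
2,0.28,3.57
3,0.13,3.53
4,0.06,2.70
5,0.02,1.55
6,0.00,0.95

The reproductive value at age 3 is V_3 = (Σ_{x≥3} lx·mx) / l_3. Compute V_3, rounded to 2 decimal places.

lx·mx for x ≥ 3: 0.4589, 0.162, 0.031, 0 → sum = 0.6519
V_3 = 0.6519 / l_3 = 0.6519 / 0.13 = 5.014615… → 5.01

5.01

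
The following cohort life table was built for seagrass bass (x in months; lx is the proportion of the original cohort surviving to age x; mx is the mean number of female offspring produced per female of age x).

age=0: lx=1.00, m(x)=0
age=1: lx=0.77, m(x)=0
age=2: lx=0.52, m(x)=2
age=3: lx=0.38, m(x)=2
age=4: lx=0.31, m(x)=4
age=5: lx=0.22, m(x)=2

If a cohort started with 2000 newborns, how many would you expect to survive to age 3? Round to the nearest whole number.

760

Expected survivors = N0 · l_3 = 2000 × 0.38 = 760 → 760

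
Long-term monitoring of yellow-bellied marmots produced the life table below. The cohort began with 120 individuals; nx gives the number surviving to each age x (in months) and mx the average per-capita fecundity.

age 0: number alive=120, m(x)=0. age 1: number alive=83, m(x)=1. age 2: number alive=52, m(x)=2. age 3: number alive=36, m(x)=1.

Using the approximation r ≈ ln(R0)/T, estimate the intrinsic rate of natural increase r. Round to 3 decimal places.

lx = nx/n0 = nx/120: 1, 0.69167…, 0.43333…, 0.3
R0 = Σ lx·mx = 0 + 0.69167… + 0.86667… + 0.3 = 1.858333…
Σ x·lx·mx = 3.325…; T = 3.325…/1.858333… = 1.78924…
r ≈ ln(R0)/T = ln(1.858333…)/1.78924… = 0.34634… → 0.346

0.346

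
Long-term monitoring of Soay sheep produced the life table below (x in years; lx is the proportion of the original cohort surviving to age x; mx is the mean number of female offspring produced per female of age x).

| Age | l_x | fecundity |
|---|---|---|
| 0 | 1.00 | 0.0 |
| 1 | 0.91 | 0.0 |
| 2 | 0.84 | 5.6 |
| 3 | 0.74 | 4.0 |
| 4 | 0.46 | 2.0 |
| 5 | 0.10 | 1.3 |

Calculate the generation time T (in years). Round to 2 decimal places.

2.60

lx·mx: 0, 0, 4.704, 2.96, 0.92, 0.13 → R0 = 8.714
x·lx·mx: 0, 0, 9.408, 8.88, 3.68, 0.65 → Σ = 22.618
T = 22.618 / 8.714 = 2.595593… → 2.60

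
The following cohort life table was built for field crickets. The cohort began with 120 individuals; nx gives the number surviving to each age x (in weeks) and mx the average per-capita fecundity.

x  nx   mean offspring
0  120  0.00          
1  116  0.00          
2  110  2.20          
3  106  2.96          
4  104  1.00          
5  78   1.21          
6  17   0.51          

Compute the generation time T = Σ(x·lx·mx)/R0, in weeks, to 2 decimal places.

3.10

lx = nx/n0 = nx/120: 1, 0.96667…, 0.91667…, 0.88333…, 0.86667…, 0.65, 0.14167…
lx·mx: 0, 0, 2.016667…, 2.614667…, 0.866667…, 0.7865, 0.07225… → R0 = 6.35675…
x·lx·mx: 0, 0, 4.033333…, 7.844…, 3.466667…, 3.9325, 0.4335… → Σ = 19.71…
T = 19.71… / 6.35675… = 3.100641… → 3.10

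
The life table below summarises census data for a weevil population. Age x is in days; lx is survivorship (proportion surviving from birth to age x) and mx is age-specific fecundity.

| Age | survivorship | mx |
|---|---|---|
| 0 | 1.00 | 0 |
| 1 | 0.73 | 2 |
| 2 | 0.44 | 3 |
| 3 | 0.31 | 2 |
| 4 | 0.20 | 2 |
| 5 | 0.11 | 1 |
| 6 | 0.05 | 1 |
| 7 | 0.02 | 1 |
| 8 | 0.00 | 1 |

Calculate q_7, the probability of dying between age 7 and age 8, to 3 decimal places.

1.000

q_7 = (l_7 − l_8) / l_7 = (0.02 − 0) / 0.02
     = 0.02 / 0.02 = 1 → 1.000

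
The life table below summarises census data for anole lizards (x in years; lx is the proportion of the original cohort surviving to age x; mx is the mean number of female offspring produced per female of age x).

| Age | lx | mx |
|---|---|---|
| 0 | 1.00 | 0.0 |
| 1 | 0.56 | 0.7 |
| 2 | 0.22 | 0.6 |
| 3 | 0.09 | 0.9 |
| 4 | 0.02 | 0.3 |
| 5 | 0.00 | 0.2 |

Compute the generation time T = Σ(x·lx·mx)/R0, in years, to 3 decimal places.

lx·mx: 0, 0.392, 0.132, 0.081, 0.006, 0 → R0 = 0.611
x·lx·mx: 0, 0.392, 0.264, 0.243, 0.024, 0 → Σ = 0.923
T = 0.923 / 0.611 = 1.510638… → 1.511

1.511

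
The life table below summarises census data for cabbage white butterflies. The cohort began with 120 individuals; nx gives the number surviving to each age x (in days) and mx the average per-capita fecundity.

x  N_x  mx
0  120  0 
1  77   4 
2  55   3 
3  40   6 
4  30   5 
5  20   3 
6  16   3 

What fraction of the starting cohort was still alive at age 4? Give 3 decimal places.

0.250

l_4 = n_4/n_0 = 30/120 = 0.25 → 0.250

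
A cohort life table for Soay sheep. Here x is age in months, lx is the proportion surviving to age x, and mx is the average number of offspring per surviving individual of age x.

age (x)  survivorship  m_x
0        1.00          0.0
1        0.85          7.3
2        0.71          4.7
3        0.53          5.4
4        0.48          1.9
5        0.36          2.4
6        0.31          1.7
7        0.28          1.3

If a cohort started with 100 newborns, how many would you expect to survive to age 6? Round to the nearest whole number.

Expected survivors = N0 · l_6 = 100 × 0.31 = 31 → 31

31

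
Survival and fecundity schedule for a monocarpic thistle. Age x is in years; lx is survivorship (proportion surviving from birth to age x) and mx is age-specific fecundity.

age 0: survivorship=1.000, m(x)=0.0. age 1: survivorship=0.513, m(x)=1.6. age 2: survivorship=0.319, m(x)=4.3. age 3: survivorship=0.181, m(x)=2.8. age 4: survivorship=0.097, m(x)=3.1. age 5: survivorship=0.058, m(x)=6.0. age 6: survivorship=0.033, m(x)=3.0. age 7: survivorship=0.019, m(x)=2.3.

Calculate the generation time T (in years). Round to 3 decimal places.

2.557

lx·mx: 0, 0.8208, 1.3717, 0.5068, 0.3007, 0.348, 0.099, 0.0437 → R0 = 3.4907
x·lx·mx: 0, 0.8208, 2.7434, 1.5204, 1.2028, 1.74, 0.594, 0.3059 → Σ = 8.9273
T = 8.9273 / 3.4907 = 2.557453… → 2.557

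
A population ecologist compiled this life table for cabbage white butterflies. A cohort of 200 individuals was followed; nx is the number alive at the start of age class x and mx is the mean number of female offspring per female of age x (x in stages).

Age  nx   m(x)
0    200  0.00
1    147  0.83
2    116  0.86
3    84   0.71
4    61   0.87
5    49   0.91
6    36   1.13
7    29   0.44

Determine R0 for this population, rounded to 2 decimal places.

lx = nx/n0 = nx/200: 1, 0.735, 0.58, 0.42, 0.305, 0.245, 0.18, 0.145
lx·mx by age: 0, 0.61005, 0.4988, 0.2982, 0.26535, 0.22295, 0.2034, 0.0638
R0 = Σ lx·mx = 2.16255 → 2.16

2.16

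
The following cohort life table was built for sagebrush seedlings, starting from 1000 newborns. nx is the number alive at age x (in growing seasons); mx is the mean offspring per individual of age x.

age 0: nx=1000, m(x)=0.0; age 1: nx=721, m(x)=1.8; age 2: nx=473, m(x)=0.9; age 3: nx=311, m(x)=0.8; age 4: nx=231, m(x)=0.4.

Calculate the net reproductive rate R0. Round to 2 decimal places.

2.06

lx = nx/n0 = nx/1000: 1, 0.721, 0.473, 0.311, 0.231
lx·mx by age: 0, 1.2978, 0.4257, 0.2488, 0.0924
R0 = Σ lx·mx = 2.0647 → 2.06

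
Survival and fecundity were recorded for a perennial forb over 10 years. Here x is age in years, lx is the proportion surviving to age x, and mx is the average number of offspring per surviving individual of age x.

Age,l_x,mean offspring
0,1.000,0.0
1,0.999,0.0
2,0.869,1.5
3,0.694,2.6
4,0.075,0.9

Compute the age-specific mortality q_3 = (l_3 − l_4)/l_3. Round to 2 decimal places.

0.89

q_3 = (l_3 − l_4) / l_3 = (0.694 − 0.075) / 0.694
     = 0.619 / 0.694 = 0.891931… → 0.89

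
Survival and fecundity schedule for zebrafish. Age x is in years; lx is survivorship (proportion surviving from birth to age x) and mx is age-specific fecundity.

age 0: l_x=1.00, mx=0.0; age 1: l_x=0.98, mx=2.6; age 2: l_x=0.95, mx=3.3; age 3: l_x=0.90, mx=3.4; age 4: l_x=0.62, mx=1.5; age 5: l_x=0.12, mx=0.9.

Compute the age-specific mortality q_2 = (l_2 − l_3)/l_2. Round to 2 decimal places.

0.05

q_2 = (l_2 − l_3) / l_2 = (0.95 − 0.9) / 0.95
     = 0.05 / 0.95 = 0.052632… → 0.05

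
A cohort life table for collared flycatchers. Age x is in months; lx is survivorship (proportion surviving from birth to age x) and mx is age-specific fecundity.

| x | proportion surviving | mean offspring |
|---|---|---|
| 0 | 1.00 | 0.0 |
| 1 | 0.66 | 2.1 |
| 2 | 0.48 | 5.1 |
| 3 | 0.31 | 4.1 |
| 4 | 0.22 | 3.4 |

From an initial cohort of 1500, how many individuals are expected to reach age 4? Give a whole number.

330

Expected survivors = N0 · l_4 = 1500 × 0.22 = 330 → 330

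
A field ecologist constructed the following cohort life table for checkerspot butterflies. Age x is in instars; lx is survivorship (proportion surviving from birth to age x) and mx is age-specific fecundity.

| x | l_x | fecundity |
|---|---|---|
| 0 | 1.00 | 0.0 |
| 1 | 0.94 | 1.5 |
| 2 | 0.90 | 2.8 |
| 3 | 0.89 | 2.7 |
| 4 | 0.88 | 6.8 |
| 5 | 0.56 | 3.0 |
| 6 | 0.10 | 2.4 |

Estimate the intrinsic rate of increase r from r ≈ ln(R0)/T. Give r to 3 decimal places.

0.797

R0 = Σ lx·mx = 0 + 1.41 + 2.52 + 2.403 + 5.984 + 1.68 + 0.24 = 14.237
Σ x·lx·mx = 47.435; T = 47.435/14.237 = 3.33181…
r ≈ ln(R0)/T = ln(14.237)/3.33181… = 0.79712… → 0.797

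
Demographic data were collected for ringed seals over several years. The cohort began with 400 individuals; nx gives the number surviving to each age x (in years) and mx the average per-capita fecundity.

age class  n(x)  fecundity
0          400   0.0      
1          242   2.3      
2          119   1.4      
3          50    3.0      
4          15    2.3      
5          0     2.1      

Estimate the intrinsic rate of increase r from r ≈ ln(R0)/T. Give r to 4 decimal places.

0.5033

lx = nx/n0 = nx/400: 1, 0.605, 0.2975, 0.125, 0.0375, 0
R0 = Σ lx·mx = 0 + 1.3915 + 0.4165 + 0.375 + 0.08625 + 0 = 2.26925
Σ x·lx·mx = 3.6945; T = 3.6945/2.26925 = 1.62807…
r ≈ ln(R0)/T = ln(2.26925)/1.62807… = 0.503325… → 0.5033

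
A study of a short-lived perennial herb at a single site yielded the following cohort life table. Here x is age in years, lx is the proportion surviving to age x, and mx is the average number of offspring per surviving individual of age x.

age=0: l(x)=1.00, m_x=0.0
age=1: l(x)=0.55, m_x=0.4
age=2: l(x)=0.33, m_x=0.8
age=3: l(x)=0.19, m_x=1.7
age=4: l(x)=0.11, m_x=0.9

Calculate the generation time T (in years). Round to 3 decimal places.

lx·mx: 0, 0.22, 0.264, 0.323, 0.099 → R0 = 0.906
x·lx·mx: 0, 0.22, 0.528, 0.969, 0.396 → Σ = 2.113
T = 2.113 / 0.906 = 2.33223… → 2.332

2.332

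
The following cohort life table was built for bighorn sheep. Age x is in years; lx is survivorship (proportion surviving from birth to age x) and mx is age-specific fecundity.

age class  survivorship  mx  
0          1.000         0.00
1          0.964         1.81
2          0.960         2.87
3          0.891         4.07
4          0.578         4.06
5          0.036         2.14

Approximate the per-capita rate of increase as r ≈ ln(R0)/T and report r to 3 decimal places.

0.891

R0 = Σ lx·mx = 0 + 1.74484 + 2.7552 + 3.62637 + 2.34668 + 0.07704 = 10.55013
Σ x·lx·mx = 27.90627; T = 27.90627/10.55013 = 2.64511…
r ≈ ln(R0)/T = ln(10.55013)/2.64511… = 0.89075… → 0.891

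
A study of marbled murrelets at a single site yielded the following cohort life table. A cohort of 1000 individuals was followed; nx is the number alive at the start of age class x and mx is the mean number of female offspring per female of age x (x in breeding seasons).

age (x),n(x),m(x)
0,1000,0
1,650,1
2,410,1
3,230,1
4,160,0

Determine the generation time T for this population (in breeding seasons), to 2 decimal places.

lx = nx/n0 = nx/1000: 1, 0.65, 0.41, 0.23, 0.16
lx·mx: 0, 0.65, 0.41, 0.23, 0 → R0 = 1.29
x·lx·mx: 0, 0.65, 0.82, 0.69, 0 → Σ = 2.16
T = 2.16 / 1.29 = 1.674419… → 1.67

1.67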